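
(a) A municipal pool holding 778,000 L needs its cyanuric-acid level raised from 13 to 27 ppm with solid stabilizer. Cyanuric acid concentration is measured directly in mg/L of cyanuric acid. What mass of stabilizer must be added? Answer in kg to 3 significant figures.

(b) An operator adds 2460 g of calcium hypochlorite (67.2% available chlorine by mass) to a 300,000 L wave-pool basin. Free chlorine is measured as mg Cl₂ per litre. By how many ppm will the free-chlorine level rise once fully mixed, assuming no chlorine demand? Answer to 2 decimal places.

(a) 10.9 kg; (b) 5.51 ppm

(a) CYA to add: (27 − 13) = 14 mg/L × 778,000 L = 10,890 g cyanuric acid.

(b) Available chlorine delivered: 2460 g × 0.672 = 1653 g as Cl₂.
(b) Concentration rise: 1653 g / 300,000 L = 5.51 mg/L = 5.51 ppm.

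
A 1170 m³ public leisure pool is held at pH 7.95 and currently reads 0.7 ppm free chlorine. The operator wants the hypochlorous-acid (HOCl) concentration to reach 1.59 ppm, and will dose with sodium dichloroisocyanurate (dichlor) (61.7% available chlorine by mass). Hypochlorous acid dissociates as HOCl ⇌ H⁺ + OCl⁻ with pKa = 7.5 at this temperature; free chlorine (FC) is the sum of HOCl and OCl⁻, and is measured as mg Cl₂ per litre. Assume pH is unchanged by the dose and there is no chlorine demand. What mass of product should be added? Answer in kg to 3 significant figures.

Volume: 1170 m³ = 1,170,000 L.
[OCl⁻]/[HOCl] = 10^(pH − pKa) = 10^(7.95 − 7.5) = 2.818; fraction as HOCl = 1/(1 + 2.818) = 0.2619.
Free chlorine required for 1.59 ppm HOCl: 1.59 / 0.2619 = 6.071 ppm.
FC to add: 6.071 − 0.7 = 5.371 mg/L as Cl₂.
Cl₂ equivalent: 5.371 mg/L × 1,170,000 L = 6284 g.
Product at 61.7% available Cl: 6284 / 0.617 = 10,190 g.

10.2 kg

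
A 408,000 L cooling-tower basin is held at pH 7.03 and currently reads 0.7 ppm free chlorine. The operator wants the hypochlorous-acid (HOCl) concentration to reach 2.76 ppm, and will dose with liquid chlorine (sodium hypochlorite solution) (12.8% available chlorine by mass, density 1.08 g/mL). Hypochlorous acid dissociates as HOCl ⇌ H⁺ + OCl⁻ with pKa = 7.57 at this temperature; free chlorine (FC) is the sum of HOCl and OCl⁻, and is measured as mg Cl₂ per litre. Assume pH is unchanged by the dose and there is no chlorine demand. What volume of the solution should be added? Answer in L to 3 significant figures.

[OCl⁻]/[HOCl] = 10^(pH − pKa) = 10^(7.03 − 7.57) = 0.2884; fraction as HOCl = 1/(1 + 0.2884) = 0.7762.
Free chlorine required for 2.76 ppm HOCl: 2.76 / 0.7762 = 3.556 ppm.
FC to add: 3.556 − 0.7 = 2.856 mg/L as Cl₂.
Cl₂ equivalent: 2.856 mg/L × 408,000 L = 1165 g.
Product at 12.8% available Cl: 1165 / 0.128 = 9103 g.
Volume: 9103 g ÷ 1.08 g/mL = 8429 mL.

8.43 L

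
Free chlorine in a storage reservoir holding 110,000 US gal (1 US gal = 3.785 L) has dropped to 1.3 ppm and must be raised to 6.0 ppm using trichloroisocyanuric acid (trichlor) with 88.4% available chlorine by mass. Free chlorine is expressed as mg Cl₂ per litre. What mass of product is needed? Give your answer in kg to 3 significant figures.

2.21 kg

Volume: 110,000 US gal × 3.785 L/gal = 416,350 L.
Chlorine deficit: 6.0 − 1.3 = 4.7 ppm = 4.7 mg/L as Cl₂.
Cl₂ equivalent needed: 4.7 mg/L × 416,350 L = 1,957,000 mg = 1957 g.
Product at 88.4% available chlorine: 1957 / 0.884 = 2214 g.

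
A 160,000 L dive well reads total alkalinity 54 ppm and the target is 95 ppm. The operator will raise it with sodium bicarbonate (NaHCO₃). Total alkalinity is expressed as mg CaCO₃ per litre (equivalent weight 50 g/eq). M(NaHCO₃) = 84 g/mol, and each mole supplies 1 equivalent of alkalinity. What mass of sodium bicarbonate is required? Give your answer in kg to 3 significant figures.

Alkalinity to add: (95 − 54) = 41 mg/L as CaCO₃ × 160,000 L = 6560 g as CaCO₃.
Equivalents: 6560 g ÷ 50 g/eq = 131.2 eq.
NaHCO₃ supplies 1 eq per mole → 131.2 mol.
Mass: 131.2 mol × 84 g/mol = 11,020 g.

11.0 kg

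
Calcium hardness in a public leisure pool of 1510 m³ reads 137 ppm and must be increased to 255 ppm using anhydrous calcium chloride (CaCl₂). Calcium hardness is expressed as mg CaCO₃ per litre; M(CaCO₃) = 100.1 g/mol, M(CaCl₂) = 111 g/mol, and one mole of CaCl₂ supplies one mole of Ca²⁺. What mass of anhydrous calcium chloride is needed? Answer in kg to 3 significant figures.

Volume: 1510 m³ = 1,510,000 L.
Hardness to add: (255 − 137) = 118 mg/L as CaCO₃ × 1,510,000 L = 178,200 g as CaCO₃.
Moles of Ca²⁺ (1 mol Ca²⁺ ≡ 1 mol CaCO₃): 178,200 / 100.1 g/mol = 1780 mol.
Mass of CaCl₂: 1780 × 111 = 197,600 g.

198 kg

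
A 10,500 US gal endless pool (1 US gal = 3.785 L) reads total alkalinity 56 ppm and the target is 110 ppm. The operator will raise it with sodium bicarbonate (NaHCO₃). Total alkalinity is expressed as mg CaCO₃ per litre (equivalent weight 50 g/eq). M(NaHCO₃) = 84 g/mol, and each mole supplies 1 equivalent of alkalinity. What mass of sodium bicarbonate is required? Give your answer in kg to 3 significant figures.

3.61 kg

Volume: 10,500 US gal × 3.785 L/gal = 39,742 L.
Alkalinity to add: (110 − 56) = 54 mg/L as CaCO₃ × 39,742 L = 2146 g as CaCO₃.
Equivalents: 2146 g ÷ 50 g/eq = 42.92 eq.
NaHCO₃ supplies 1 eq per mole → 42.92 mol.
Mass: 42.92 mol × 84 g/mol = 3605 g.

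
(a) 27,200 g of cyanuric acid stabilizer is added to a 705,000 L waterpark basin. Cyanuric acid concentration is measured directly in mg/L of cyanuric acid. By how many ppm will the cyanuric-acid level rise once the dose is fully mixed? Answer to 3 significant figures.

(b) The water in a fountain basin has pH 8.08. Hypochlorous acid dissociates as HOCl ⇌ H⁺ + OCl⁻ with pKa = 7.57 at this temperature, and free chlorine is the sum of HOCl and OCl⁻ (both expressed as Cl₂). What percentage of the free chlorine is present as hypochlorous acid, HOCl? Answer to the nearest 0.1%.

(a) Rise: 27,200 g / 705,000 L × 1000 = 38.58 mg/L.

(b) [OCl⁻]/[HOCl] = 10^(pH − pKa) = 10^(8.08 − 7.57) = 10^0.51 = 3.236.
(b) Fraction as HOCl = 1 / (1 + 3.236) = 0.2361.

(a) 38.6 ppm; (b) 23.6%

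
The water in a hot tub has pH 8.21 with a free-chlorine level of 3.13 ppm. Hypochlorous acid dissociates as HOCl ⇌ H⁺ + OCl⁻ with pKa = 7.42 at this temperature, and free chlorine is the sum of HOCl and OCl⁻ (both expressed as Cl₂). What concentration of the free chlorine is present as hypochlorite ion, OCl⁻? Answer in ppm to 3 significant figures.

2.69 ppm

[OCl⁻]/[HOCl] = 10^(pH − pKa) = 10^(8.21 − 7.42) = 10^0.79 = 6.166.
Fraction as HOCl = 1 / (1 + 6.166) = 0.1395.
OCl⁻ = (1 − 0.1395) × 3.13 ppm = 2.693 ppm.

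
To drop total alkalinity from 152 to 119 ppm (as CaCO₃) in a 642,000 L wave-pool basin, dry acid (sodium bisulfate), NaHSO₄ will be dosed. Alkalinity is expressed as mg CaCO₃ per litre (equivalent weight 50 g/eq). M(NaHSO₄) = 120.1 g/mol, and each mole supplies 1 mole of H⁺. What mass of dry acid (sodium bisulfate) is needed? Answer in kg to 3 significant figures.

Alkalinity to neutralize: (152 − 119) = 33 mg/L as CaCO₃ × 642,000 L = 21,190 g as CaCO₃.
Equivalents of H⁺ required: 21,190 ÷ 50 g/eq = 423.7 eq = 423.7 mol NaHSO₄.
Mass of NaHSO₄: 423.7 × 120.1 = 50,890 g.

50.9 kg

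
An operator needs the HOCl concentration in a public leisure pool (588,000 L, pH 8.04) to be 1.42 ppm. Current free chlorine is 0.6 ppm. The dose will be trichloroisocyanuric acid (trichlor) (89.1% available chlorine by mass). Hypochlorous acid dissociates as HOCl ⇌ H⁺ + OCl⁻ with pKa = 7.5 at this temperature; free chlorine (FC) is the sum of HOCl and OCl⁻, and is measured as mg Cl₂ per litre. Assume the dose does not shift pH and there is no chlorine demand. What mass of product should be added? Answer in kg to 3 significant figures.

3.79 kg

[OCl⁻]/[HOCl] = 10^(pH − pKa) = 10^(8.04 − 7.5) = 3.467; fraction as HOCl = 1/(1 + 3.467) = 0.2238.
Free chlorine required for 1.42 ppm HOCl: 1.42 / 0.2238 = 6.344 ppm.
FC to add: 6.344 − 0.6 = 5.744 mg/L as Cl₂.
Cl₂ equivalent: 5.744 mg/L × 588,000 L = 3377 g.
Product at 89.1% available Cl: 3377 / 0.891 = 3790 g.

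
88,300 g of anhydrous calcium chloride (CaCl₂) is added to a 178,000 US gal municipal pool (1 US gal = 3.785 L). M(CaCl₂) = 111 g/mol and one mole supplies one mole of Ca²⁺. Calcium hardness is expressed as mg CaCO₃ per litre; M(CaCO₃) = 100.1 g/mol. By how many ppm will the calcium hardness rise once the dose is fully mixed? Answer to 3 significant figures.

118 ppm

Volume: 178,000 US gal × 3.785 L/gal = 673,730 L.
Moles of Ca²⁺: 88,300 g ÷ 111 g/mol = 795.5 mol.
As CaCO₃: 795.5 mol × 100.1 g/mol = 79,630 g.
Rise: 79,630 g / 673,730 L × 1000 = 118.2 mg/L.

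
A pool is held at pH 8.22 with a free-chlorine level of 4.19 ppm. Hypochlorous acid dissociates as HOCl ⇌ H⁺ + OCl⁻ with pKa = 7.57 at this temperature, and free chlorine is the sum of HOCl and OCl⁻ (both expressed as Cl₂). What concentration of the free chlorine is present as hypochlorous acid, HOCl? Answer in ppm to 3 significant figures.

0.766 ppm

[OCl⁻]/[HOCl] = 10^(pH − pKa) = 10^(8.22 − 7.57) = 10^0.65 = 4.467.
Fraction as HOCl = 1 / (1 + 4.467) = 0.1829.
HOCl = 0.1829 × 4.19 ppm = 0.7664 ppm.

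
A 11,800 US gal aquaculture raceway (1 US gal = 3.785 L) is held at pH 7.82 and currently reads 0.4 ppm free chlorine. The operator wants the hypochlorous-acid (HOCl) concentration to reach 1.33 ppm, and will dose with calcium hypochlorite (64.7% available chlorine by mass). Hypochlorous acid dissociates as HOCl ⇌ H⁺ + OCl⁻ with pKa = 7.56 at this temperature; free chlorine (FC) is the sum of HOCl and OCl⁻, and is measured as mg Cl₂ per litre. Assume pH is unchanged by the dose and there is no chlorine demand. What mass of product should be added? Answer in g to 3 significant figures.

Volume: 11,800 US gal × 3.785 L/gal = 44,663 L.
[OCl⁻]/[HOCl] = 10^(pH − pKa) = 10^(7.82 − 7.56) = 1.82; fraction as HOCl = 1/(1 + 1.82) = 0.3546.
Free chlorine required for 1.33 ppm HOCl: 1.33 / 0.3546 = 3.75 ppm.
FC to add: 3.75 − 0.4 = 3.35 mg/L as Cl₂.
Cl₂ equivalent: 3.35 mg/L × 44,663 L = 149.6 g.
Product at 64.7% available Cl: 149.6 / 0.647 = 231.3 g.

231 g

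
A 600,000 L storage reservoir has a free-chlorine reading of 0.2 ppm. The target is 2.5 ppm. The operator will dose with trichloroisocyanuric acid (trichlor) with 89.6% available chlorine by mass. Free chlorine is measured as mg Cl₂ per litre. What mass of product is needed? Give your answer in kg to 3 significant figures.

1.54 kg

Chlorine deficit: 2.5 − 0.2 = 2.3 ppm = 2.3 mg/L as Cl₂.
Cl₂ equivalent needed: 2.3 mg/L × 600,000 L = 1,380,000 mg = 1380 g.
Product at 89.6% available chlorine: 1380 / 0.896 = 1540 g.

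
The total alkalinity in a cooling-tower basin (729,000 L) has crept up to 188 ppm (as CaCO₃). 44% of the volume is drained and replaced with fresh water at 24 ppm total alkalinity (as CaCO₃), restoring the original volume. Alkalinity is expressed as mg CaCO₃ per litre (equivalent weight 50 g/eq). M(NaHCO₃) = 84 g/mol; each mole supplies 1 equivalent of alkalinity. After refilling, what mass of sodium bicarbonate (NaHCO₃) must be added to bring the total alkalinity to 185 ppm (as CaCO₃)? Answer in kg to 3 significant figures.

84.7 kg

After draining 44% and refilling: 188 × 0.56 + 24 × 0.44 = 115.84 ppm.
Deficit to target: 185 − 115.84 = 69.16 mg/L.
As CaCO₃: 69.16 mg/L × 729,000 L = 50,420 g; ÷ 50 g/eq ÷ 1 = 1008 mol NaHCO₃.
Mass: 1008 × 84 = 84,700 g.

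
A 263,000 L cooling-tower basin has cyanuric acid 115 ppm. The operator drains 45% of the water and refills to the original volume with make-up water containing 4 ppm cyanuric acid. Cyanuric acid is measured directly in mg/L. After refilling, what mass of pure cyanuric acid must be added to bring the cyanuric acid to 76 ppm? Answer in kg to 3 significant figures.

After draining 45% and refilling: 115 × 0.55 + 4 × 0.45 = 65.05 ppm.
Deficit to target: 76 − 65.05 = 10.95 mg/L.
Mass: 10.95 mg/L × 263,000 L = 2880 g cyanuric acid.

2.88 kg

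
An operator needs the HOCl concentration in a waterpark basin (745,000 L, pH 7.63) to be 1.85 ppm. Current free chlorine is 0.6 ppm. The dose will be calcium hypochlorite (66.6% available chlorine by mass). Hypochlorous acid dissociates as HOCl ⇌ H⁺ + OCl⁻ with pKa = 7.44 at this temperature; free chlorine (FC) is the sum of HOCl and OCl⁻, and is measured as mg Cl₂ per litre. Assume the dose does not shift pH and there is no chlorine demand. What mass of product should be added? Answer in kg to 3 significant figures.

[OCl⁻]/[HOCl] = 10^(pH − pKa) = 10^(7.63 − 7.44) = 1.549; fraction as HOCl = 1/(1 + 1.549) = 0.3923.
Free chlorine required for 1.85 ppm HOCl: 1.85 / 0.3923 = 4.715 ppm.
FC to add: 4.715 − 0.6 = 4.115 mg/L as Cl₂.
Cl₂ equivalent: 4.115 mg/L × 745,000 L = 3066 g.
Product at 66.6% available Cl: 3066 / 0.666 = 4603 g.

4.60 kg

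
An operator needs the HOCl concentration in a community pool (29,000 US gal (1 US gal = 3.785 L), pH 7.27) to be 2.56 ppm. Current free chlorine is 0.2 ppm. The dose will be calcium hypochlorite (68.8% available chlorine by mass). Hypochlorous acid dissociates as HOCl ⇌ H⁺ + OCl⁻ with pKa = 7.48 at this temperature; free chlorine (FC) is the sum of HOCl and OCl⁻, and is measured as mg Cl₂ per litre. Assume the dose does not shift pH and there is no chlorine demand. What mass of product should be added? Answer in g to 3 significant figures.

628 g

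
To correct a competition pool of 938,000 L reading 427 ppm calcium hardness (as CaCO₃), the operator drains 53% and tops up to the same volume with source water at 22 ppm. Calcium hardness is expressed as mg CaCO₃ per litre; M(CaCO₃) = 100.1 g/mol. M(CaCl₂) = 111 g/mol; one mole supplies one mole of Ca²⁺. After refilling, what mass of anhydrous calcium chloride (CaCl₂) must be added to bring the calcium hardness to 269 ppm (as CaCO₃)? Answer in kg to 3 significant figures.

58.9 kg

After draining 53% and refilling: 427 × 0.47 + 22 × 0.53 = 212.35 ppm.
Deficit to target: 269 − 212.35 = 56.65 mg/L.
As CaCO₃: 56.65 mg/L × 938,000 L = 53,140 g; ÷ 100.1 = 530.8 mol Ca²⁺.
Mass: 530.8 × 111 = 58,920 g.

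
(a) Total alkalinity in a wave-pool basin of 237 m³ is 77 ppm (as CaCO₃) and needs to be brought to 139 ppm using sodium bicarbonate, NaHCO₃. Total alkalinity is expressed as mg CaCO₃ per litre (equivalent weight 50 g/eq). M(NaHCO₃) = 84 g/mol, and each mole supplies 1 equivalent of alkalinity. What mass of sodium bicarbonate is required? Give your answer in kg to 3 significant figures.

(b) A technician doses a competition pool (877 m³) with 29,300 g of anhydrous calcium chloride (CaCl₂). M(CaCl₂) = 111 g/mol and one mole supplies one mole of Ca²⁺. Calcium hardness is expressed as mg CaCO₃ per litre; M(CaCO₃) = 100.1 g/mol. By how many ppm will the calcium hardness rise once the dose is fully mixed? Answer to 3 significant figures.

(a) 24.7 kg; (b) 30.1 ppm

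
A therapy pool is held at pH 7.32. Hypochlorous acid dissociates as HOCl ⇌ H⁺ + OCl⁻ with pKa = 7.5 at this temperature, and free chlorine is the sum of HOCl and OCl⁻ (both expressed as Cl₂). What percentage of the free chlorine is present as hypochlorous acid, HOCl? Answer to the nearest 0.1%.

[OCl⁻]/[HOCl] = 10^(pH − pKa) = 10^(7.32 − 7.5) = 10^-0.18 = 0.6607.
Fraction as HOCl = 1 / (1 + 0.6607) = 0.6022.

60.2%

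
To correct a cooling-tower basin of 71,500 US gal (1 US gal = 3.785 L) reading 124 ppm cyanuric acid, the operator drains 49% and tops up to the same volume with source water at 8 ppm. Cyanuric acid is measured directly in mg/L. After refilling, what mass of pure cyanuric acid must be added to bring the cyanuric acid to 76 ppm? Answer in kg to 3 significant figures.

2.39 kg

Volume: 71,500 US gal × 3.785 L/gal = 270,628 L.
After draining 49% and refilling: 124 × 0.51 + 8 × 0.49 = 67.16 ppm.
Deficit to target: 76 − 67.16 = 8.84 mg/L.
Mass: 8.84 mg/L × 270,628 L = 2392 g cyanuric acid.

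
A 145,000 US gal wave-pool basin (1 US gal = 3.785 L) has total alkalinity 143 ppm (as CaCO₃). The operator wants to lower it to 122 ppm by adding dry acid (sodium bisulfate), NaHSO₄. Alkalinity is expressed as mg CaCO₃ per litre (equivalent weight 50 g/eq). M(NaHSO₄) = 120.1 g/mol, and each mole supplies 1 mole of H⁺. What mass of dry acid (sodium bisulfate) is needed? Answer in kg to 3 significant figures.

Volume: 145,000 US gal × 3.785 L/gal = 548,825 L.
Alkalinity to neutralize: (143 − 122) = 21 mg/L as CaCO₃ × 548,825 L = 11,530 g as CaCO₃.
Equivalents of H⁺ required: 11,530 ÷ 50 g/eq = 230.5 eq = 230.5 mol NaHSO₄.
Mass of NaHSO₄: 230.5 × 120.1 = 27,680 g.

27.7 kg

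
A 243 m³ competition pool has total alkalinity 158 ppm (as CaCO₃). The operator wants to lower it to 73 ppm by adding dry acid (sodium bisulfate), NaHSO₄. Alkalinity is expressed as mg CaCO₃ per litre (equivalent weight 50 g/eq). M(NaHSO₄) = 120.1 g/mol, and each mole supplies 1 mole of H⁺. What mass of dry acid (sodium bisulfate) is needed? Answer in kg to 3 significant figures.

Volume: 243 m³ = 243,000 L.
Alkalinity to neutralize: (158 − 73) = 85 mg/L as CaCO₃ × 243,000 L = 20,660 g as CaCO₃.
Equivalents of H⁺ required: 20,660 ÷ 50 g/eq = 413.1 eq = 413.1 mol NaHSO₄.
Mass of NaHSO₄: 413.1 × 120.1 = 49,610 g.

49.6 kg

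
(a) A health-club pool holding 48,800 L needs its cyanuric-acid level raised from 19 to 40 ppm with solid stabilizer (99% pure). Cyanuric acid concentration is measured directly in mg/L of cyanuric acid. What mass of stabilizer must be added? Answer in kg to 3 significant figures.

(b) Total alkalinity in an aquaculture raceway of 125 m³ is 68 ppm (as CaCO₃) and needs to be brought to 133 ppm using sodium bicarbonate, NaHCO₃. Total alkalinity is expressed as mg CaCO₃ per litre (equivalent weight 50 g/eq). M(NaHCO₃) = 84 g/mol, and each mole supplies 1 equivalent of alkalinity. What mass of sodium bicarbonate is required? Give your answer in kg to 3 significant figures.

(a) 1.04 kg; (b) 13.7 kg

(a) CYA to add: (40 − 19) = 21 mg/L × 48,800 L = 1025 g cyanuric acid.
(a) At 99% purity: 1025 / 0.99 = 1035 g product.

(b) Volume: 125 m³ = 125,000 L.
(b) Alkalinity to add: (133 − 68) = 65 mg/L as CaCO₃ × 125,000 L = 8125 g as CaCO₃.
(b) Equivalents: 8125 g ÷ 50 g/eq = 162.5 eq.
(b) NaHCO₃ supplies 1 eq per mole → 162.5 mol.
(b) Mass: 162.5 mol × 84 g/mol = 13,650 g.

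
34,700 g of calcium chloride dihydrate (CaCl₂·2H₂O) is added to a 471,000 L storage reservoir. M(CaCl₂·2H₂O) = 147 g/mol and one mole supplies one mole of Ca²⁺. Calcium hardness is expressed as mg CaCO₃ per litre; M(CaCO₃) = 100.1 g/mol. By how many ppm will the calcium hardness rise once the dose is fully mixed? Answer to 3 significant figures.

50.2 ppm

Moles of Ca²⁺: 34,700 g ÷ 147 g/mol = 236.1 mol.
As CaCO₃: 236.1 mol × 100.1 g/mol = 23,630 g.
Rise: 23,630 g / 471,000 L × 1000 = 50.17 mg/L.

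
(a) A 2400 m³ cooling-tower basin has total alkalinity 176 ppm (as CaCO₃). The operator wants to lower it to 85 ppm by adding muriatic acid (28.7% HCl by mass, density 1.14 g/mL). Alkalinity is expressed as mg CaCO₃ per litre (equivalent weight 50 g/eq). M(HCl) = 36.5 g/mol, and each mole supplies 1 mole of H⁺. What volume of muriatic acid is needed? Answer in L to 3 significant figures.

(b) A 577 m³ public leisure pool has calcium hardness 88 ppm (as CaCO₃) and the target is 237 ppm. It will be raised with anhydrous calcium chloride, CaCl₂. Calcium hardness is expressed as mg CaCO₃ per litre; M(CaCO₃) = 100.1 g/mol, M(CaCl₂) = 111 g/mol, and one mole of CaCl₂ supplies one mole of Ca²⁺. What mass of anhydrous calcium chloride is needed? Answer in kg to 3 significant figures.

(a) Volume: 2400 m³ = 2,400,000 L.
(a) Alkalinity to neutralize: (176 − 85) = 91 mg/L as CaCO₃ × 2,400,000 L = 218,400 g as CaCO₃.
(a) Equivalents of H⁺ required: 218,400 ÷ 50 g/eq = 4368 eq = 4368 mol HCl.
(a) Mass of HCl: 4368 × 36.5 = 159,400 g.
(a) Mass of 28.7% solution: 159,400 / 0.287 = 555,500 g.
(a) Volume: 555,500 g ÷ 1.14 g/mL = 487,300 mL.

(b) Volume: 577 m³ = 577,000 L.
(b) Hardness to add: (237 − 88) = 149 mg/L as CaCO₃ × 577,000 L = 85,970 g as CaCO₃.
(b) Moles of Ca²⁺ (1 mol Ca²⁺ ≡ 1 mol CaCO₃): 85,970 / 100.1 g/mol = 858.9 mol.
(b) Mass of CaCl₂: 858.9 × 111 = 95,330 g.

(a) 487 L; (b) 95.3 kg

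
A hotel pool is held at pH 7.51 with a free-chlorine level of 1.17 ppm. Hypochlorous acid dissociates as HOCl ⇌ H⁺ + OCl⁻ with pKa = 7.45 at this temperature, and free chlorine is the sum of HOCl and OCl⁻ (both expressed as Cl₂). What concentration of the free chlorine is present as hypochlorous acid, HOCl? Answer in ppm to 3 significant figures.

0.545 ppm

[OCl⁻]/[HOCl] = 10^(pH − pKa) = 10^(7.51 − 7.45) = 10^0.06 = 1.148.
Fraction as HOCl = 1 / (1 + 1.148) = 0.4655.
HOCl = 0.4655 × 1.17 ppm = 0.5447 ppm.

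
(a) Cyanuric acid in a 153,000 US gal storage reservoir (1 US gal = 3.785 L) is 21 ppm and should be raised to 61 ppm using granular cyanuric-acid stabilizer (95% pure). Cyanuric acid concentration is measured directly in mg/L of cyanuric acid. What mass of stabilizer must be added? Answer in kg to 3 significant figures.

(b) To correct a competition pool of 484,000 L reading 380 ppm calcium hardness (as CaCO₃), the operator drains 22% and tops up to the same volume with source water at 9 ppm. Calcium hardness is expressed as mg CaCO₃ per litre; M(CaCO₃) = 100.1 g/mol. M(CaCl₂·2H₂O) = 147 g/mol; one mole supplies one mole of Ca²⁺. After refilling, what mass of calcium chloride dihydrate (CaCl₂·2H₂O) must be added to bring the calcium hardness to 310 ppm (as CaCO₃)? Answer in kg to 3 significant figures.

(a) 24.4 kg; (b) 8.26 kg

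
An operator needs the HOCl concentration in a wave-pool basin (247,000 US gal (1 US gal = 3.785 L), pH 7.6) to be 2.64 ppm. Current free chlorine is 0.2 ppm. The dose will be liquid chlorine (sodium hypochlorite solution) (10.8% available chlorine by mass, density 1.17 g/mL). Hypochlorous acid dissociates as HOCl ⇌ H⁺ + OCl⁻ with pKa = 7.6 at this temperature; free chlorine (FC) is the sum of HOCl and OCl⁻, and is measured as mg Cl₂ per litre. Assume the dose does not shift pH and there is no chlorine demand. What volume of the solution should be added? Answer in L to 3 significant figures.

Volume: 247,000 US gal × 3.785 L/gal = 934,895 L.
[OCl⁻]/[HOCl] = 10^(pH − pKa) = 10^(7.6 − 7.6) = 1; fraction as HOCl = 1/(1 + 1) = 0.5.
Free chlorine required for 2.64 ppm HOCl: 2.64 / 0.5 = 5.28 ppm.
FC to add: 5.28 − 0.2 = 5.08 mg/L as Cl₂.
Cl₂ equivalent: 5.08 mg/L × 934,895 L = 4749 g.
Product at 10.8% available Cl: 4749 / 0.108 = 43,970 g.
Volume: 43,970 g ÷ 1.17 g/mL = 37,590 mL.

37.6 L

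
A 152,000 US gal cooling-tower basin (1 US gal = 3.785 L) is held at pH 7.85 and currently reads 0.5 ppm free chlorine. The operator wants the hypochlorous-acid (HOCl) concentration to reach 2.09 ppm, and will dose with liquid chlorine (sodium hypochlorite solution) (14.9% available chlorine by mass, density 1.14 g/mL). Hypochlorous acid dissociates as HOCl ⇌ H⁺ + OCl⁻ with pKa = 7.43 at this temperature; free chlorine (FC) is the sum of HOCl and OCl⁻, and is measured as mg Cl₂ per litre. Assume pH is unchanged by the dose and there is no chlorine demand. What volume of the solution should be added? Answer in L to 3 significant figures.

24.0 L

Volume: 152,000 US gal × 3.785 L/gal = 575,320 L.
[OCl⁻]/[HOCl] = 10^(pH − pKa) = 10^(7.85 − 7.43) = 2.63; fraction as HOCl = 1/(1 + 2.63) = 0.2755.
Free chlorine required for 2.09 ppm HOCl: 2.09 / 0.2755 = 7.587 ppm.
FC to add: 7.587 − 0.5 = 7.087 mg/L as Cl₂.
Cl₂ equivalent: 7.087 mg/L × 575,320 L = 4077 g.
Product at 14.9% available Cl: 4077 / 0.149 = 27,370 g.
Volume: 27,370 g ÷ 1.14 g/mL = 24,000 mL.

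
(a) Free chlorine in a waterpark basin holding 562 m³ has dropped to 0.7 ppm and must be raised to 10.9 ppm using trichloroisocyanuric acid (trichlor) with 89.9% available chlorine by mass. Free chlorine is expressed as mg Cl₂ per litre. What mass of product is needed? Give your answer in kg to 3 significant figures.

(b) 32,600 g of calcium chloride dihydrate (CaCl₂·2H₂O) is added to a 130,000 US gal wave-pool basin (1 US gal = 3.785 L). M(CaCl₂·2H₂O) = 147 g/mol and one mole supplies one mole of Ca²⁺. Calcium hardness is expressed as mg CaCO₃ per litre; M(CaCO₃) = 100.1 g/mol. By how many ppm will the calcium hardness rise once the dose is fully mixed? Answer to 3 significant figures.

(a) 6.38 kg; (b) 45.1 ppm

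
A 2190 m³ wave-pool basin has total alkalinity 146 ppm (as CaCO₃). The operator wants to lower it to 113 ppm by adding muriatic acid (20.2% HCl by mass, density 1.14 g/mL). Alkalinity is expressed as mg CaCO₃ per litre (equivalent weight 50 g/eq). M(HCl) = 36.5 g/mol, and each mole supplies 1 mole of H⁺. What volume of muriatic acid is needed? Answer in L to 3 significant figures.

Volume: 2190 m³ = 2,190,000 L.
Alkalinity to neutralize: (146 − 113) = 33 mg/L as CaCO₃ × 2,190,000 L = 72,270 g as CaCO₃.
Equivalents of H⁺ required: 72,270 ÷ 50 g/eq = 1445 eq = 1445 mol HCl.
Mass of HCl: 1445 × 36.5 = 52,760 g.
Mass of 20.2% solution: 52,760 / 0.202 = 261,200 g.
Volume: 261,200 g ÷ 1.14 g/mL = 229,100 mL.

229 L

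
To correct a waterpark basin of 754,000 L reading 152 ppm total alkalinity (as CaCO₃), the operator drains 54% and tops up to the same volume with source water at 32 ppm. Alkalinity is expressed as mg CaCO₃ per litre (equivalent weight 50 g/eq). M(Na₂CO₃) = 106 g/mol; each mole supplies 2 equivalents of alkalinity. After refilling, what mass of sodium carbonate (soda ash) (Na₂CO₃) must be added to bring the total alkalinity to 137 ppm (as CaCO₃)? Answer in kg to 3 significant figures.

39.8 kg

After draining 54% and refilling: 152 × 0.46 + 32 × 0.54 = 87.2 ppm.
Deficit to target: 137 − 87.2 = 49.8 mg/L.
As CaCO₃: 49.8 mg/L × 754,000 L = 37,550 g; ÷ 50 g/eq ÷ 2 = 375.5 mol Na₂CO₃.
Mass: 375.5 × 106 = 39,800 g.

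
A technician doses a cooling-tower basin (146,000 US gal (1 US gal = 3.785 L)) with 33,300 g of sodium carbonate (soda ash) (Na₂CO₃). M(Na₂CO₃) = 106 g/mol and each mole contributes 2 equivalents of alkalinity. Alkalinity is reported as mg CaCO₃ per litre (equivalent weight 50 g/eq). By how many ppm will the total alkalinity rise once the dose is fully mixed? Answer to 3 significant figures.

Volume: 146,000 US gal × 3.785 L/gal = 552,610 L.
Moles of Na₂CO₃: 33,300 g ÷ 106 g/mol = 314.2 mol → 628.3 eq of alkalinity.
As CaCO₃: 628.3 eq × 50 g/eq = 31,420 g.
Rise: 31,420 g / 552,610 L × 1000 = 56.85 mg/L.

56.8 ppm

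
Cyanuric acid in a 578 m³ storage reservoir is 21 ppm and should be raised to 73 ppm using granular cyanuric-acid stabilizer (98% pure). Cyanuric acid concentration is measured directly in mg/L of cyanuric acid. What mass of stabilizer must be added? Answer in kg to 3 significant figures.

Volume: 578 m³ = 578,000 L.
CYA to add: (73 − 21) = 52 mg/L × 578,000 L = 30,060 g cyanuric acid.
At 98% purity: 30,060 / 0.98 = 30,670 g product.

30.7 kg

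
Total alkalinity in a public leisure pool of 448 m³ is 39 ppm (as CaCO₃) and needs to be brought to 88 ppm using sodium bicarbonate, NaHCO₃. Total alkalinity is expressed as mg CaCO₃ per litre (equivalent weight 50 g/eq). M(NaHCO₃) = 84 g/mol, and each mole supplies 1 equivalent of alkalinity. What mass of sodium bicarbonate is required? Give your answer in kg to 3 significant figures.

Volume: 448 m³ = 448,000 L.
Alkalinity to add: (88 − 39) = 49 mg/L as CaCO₃ × 448,000 L = 21,950 g as CaCO₃.
Equivalents: 21,950 g ÷ 50 g/eq = 439 eq.
NaHCO₃ supplies 1 eq per mole → 439 mol.
Mass: 439 mol × 84 g/mol = 36,880 g.

36.9 kg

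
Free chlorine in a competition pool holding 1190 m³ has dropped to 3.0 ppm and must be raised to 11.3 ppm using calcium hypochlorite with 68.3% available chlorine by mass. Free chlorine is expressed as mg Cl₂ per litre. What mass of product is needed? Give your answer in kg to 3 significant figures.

14.5 kg

Volume: 1190 m³ = 1,190,000 L.
Chlorine deficit: 11.3 − 3.0 = 8.3 ppm = 8.3 mg/L as Cl₂.
Cl₂ equivalent needed: 8.3 mg/L × 1,190,000 L = 9,877,000 mg = 9877 g.
Product at 68.3% available chlorine: 9877 / 0.683 = 14,460 g.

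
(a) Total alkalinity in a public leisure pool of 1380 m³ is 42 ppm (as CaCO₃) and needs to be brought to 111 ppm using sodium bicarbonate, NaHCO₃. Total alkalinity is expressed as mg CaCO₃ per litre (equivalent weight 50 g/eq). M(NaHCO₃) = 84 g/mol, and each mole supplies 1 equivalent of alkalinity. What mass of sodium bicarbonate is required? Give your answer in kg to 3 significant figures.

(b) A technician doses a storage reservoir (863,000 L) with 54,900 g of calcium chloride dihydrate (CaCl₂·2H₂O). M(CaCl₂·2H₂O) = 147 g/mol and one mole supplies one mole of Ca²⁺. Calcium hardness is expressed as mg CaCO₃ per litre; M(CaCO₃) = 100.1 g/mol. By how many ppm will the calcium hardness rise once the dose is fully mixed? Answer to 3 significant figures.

(a) 160 kg; (b) 43.3 ppm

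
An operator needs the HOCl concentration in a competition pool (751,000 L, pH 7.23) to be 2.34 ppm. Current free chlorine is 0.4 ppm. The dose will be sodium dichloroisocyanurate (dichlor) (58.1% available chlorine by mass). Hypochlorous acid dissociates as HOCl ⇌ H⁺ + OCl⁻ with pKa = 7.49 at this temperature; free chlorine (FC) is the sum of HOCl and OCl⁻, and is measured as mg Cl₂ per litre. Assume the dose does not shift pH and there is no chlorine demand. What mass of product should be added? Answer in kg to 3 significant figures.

[OCl⁻]/[HOCl] = 10^(pH − pKa) = 10^(7.23 − 7.49) = 0.5495; fraction as HOCl = 1/(1 + 0.5495) = 0.6454.
Free chlorine required for 2.34 ppm HOCl: 2.34 / 0.6454 = 3.626 ppm.
FC to add: 3.626 − 0.4 = 3.226 mg/L as Cl₂.
Cl₂ equivalent: 3.226 mg/L × 751,000 L = 2423 g.
Product at 58.1% available Cl: 2423 / 0.581 = 4170 g.

4.17 kg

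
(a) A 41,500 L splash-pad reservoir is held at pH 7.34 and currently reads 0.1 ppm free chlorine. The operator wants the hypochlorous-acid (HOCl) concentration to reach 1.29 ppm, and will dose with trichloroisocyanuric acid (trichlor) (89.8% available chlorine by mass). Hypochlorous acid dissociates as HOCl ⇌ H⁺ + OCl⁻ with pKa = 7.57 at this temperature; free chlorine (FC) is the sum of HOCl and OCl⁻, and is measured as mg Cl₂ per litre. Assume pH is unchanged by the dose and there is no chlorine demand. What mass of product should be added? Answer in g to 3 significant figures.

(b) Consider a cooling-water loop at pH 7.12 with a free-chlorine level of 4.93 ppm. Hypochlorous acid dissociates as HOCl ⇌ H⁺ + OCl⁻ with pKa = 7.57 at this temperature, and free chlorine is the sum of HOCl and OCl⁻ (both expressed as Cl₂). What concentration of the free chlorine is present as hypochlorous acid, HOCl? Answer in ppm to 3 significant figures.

(a) 90.1 g; (b) 3.64 ppm

(a) [OCl⁻]/[HOCl] = 10^(pH − pKa) = 10^(7.34 − 7.57) = 0.5888; fraction as HOCl = 1/(1 + 0.5888) = 0.6294.
(a) Free chlorine required for 1.29 ppm HOCl: 1.29 / 0.6294 = 2.05 ppm.
(a) FC to add: 2.05 − 0.1 = 1.95 mg/L as Cl₂.
(a) Cl₂ equivalent: 1.95 mg/L × 41,500 L = 80.91 g.
(a) Product at 89.8% available Cl: 80.91 / 0.898 = 90.1 g.

(b) [OCl⁻]/[HOCl] = 10^(pH − pKa) = 10^(7.12 − 7.57) = 10^-0.45 = 0.3548.
(b) Fraction as HOCl = 1 / (1 + 0.3548) = 0.7381.
(b) HOCl = 0.7381 × 4.93 ppm = 3.639 ppm.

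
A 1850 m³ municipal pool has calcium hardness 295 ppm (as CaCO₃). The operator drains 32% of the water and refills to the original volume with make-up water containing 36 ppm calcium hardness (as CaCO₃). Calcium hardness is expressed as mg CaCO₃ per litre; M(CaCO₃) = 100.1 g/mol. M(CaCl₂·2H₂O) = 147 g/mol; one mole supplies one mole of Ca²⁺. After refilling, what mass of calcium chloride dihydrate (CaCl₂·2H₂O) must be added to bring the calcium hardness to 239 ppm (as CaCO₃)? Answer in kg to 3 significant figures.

73.0 kg

Volume: 1850 m³ = 1,850,000 L.
After draining 32% and refilling: 295 × 0.68 + 36 × 0.32 = 212.12 ppm.
Deficit to target: 239 − 212.12 = 26.88 mg/L.
As CaCO₃: 26.88 mg/L × 1,850,000 L = 49,730 g; ÷ 100.1 = 496.8 mol Ca²⁺.
Mass: 496.8 × 147 = 73,030 g.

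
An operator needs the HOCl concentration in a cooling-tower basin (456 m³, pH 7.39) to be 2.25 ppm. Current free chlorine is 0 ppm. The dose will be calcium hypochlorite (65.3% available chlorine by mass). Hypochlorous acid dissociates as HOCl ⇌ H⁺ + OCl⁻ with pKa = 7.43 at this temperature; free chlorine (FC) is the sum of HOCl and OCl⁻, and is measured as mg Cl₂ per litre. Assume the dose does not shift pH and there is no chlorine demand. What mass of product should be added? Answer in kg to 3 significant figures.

Volume: 456 m³ = 456,000 L.
[OCl⁻]/[HOCl] = 10^(pH − pKa) = 10^(7.39 − 7.43) = 0.912; fraction as HOCl = 1/(1 + 0.912) = 0.523.
Free chlorine required for 2.25 ppm HOCl: 2.25 / 0.523 = 4.302 ppm.
FC to add: 4.302 − 0 = 4.302 mg/L as Cl₂.
Cl₂ equivalent: 4.302 mg/L × 456,000 L = 1962 g.
Product at 65.3% available Cl: 1962 / 0.653 = 3004 g.

3.00 kg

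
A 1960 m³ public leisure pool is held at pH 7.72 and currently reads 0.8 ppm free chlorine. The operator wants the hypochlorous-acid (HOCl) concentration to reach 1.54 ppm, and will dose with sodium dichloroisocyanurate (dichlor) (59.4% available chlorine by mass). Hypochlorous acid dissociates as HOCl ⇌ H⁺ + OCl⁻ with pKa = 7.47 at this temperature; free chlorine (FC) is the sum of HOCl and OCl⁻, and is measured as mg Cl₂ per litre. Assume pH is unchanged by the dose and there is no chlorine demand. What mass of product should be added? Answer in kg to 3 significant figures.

Volume: 1960 m³ = 1,960,000 L.
[OCl⁻]/[HOCl] = 10^(pH − pKa) = 10^(7.72 − 7.47) = 1.778; fraction as HOCl = 1/(1 + 1.778) = 0.3599.
Free chlorine required for 1.54 ppm HOCl: 1.54 / 0.3599 = 4.279 ppm.
FC to add: 4.279 − 0.8 = 3.479 mg/L as Cl₂.
Cl₂ equivalent: 3.479 mg/L × 1,960,000 L = 6818 g.
Product at 59.4% available Cl: 6818 / 0.594 = 11,480 g.

11.5 kg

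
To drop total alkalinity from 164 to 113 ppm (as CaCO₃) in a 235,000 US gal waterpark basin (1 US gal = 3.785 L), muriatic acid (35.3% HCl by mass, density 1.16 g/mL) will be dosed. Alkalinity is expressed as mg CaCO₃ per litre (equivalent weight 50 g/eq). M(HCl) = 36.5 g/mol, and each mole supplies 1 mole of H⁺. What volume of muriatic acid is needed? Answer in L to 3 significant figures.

Volume: 235,000 US gal × 3.785 L/gal = 889,475 L.
Alkalinity to neutralize: (164 − 113) = 51 mg/L as CaCO₃ × 889,475 L = 45,360 g as CaCO₃.
Equivalents of H⁺ required: 45,360 ÷ 50 g/eq = 907.3 eq = 907.3 mol HCl.
Mass of HCl: 907.3 × 36.5 = 33,120 g.
Mass of 35.3% solution: 33,120 / 0.353 = 93,810 g.
Volume: 93,810 g ÷ 1.16 g/mL = 80,870 mL.

80.9 L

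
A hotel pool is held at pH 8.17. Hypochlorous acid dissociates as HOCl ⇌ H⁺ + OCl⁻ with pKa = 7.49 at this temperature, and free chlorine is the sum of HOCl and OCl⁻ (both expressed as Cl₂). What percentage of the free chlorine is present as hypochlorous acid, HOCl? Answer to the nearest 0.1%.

17.3%

[OCl⁻]/[HOCl] = 10^(pH − pKa) = 10^(8.17 − 7.49) = 10^0.68 = 4.786.
Fraction as HOCl = 1 / (1 + 4.786) = 0.1728.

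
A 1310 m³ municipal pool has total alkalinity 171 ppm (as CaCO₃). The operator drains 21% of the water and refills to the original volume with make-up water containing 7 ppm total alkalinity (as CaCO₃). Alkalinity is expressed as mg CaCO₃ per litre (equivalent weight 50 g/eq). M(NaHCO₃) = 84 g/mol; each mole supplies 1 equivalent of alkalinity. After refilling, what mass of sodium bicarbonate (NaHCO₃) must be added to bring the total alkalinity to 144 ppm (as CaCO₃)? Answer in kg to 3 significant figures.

16.4 kg

Volume: 1310 m³ = 1,310,000 L.
After draining 21% and refilling: 171 × 0.79 + 7 × 0.21 = 136.56 ppm.
Deficit to target: 144 − 136.56 = 7.44 mg/L.
As CaCO₃: 7.44 mg/L × 1,310,000 L = 9746 g; ÷ 50 g/eq ÷ 1 = 194.9 mol NaHCO₃.
Mass: 194.9 × 84 = 16,370 g.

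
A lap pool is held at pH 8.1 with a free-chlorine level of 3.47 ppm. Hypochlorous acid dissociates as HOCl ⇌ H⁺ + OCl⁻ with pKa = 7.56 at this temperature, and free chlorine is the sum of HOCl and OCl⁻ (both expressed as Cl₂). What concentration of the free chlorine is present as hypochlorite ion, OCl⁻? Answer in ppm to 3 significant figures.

2.69 ppm

[OCl⁻]/[HOCl] = 10^(pH − pKa) = 10^(8.1 − 7.56) = 10^0.54 = 3.467.
Fraction as HOCl = 1 / (1 + 3.467) = 0.2238.
OCl⁻ = (1 − 0.2238) × 3.47 ppm = 2.693 ppm.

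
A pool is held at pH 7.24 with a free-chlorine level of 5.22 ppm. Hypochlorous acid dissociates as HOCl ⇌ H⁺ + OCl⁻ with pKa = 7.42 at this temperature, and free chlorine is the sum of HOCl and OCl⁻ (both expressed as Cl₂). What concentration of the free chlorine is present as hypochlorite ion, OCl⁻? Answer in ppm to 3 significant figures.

[OCl⁻]/[HOCl] = 10^(pH − pKa) = 10^(7.24 − 7.42) = 10^-0.18 = 0.6607.
Fraction as HOCl = 1 / (1 + 0.6607) = 0.6022.
OCl⁻ = (1 − 0.6022) × 5.22 ppm = 2.077 ppm.

2.08 ppm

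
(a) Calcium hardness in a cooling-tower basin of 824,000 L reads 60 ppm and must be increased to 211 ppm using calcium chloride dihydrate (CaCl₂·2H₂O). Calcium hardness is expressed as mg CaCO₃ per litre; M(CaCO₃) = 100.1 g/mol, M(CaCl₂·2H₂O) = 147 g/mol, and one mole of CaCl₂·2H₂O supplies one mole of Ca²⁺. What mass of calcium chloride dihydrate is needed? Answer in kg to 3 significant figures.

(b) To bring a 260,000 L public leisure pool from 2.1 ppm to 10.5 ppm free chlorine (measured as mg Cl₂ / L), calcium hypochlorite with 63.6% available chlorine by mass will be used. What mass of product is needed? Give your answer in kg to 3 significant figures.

(a) Hardness to add: (211 − 60) = 151 mg/L as CaCO₃ × 824,000 L = 124,400 g as CaCO₃.
(a) Moles of Ca²⁺ (1 mol Ca²⁺ ≡ 1 mol CaCO₃): 124,400 / 100.1 g/mol = 1243 mol.
(a) Mass of CaCl₂·2H₂O: 1243 × 147 = 182,700 g.

(b) Chlorine deficit: 10.5 − 2.1 = 8.4 ppm = 8.4 mg/L as Cl₂.
(b) Cl₂ equivalent needed: 8.4 mg/L × 260,000 L = 2,184,000 mg = 2184 g.
(b) Product at 63.6% available chlorine: 2184 / 0.636 = 3434 g.

(a) 183 kg; (b) 3.43 kg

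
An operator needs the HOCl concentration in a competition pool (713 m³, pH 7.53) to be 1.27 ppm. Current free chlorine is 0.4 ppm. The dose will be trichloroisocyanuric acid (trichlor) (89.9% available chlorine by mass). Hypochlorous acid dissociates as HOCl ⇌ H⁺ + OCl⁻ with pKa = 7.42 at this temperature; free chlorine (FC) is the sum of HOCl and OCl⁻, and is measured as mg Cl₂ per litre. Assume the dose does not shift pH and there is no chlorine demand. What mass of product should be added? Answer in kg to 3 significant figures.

Volume: 713 m³ = 713,000 L.
[OCl⁻]/[HOCl] = 10^(pH − pKa) = 10^(7.53 − 7.42) = 1.288; fraction as HOCl = 1/(1 + 1.288) = 0.437.
Free chlorine required for 1.27 ppm HOCl: 1.27 / 0.437 = 2.906 ppm.
FC to add: 2.906 − 0.4 = 2.506 mg/L as Cl₂.
Cl₂ equivalent: 2.506 mg/L × 713,000 L = 1787 g.
Product at 89.9% available Cl: 1787 / 0.899 = 1988 g.

1.99 kg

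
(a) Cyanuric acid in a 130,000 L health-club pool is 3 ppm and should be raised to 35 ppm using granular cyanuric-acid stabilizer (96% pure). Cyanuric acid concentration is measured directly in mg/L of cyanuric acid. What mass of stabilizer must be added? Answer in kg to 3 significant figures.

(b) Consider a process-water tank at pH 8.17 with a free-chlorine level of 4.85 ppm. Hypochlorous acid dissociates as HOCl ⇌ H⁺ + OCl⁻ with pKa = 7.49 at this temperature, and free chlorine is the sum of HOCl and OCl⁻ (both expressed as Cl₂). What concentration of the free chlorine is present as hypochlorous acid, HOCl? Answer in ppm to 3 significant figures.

(a) CYA to add: (35 − 3) = 32 mg/L × 130,000 L = 4160 g cyanuric acid.
(a) At 96% purity: 4160 / 0.96 = 4333 g product.

(b) [OCl⁻]/[HOCl] = 10^(pH − pKa) = 10^(8.17 − 7.49) = 10^0.68 = 4.786.
(b) Fraction as HOCl = 1 / (1 + 4.786) = 0.1728.
(b) HOCl = 0.1728 × 4.85 ppm = 0.8382 ppm.

(a) 4.33 kg; (b) 0.838 ppm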